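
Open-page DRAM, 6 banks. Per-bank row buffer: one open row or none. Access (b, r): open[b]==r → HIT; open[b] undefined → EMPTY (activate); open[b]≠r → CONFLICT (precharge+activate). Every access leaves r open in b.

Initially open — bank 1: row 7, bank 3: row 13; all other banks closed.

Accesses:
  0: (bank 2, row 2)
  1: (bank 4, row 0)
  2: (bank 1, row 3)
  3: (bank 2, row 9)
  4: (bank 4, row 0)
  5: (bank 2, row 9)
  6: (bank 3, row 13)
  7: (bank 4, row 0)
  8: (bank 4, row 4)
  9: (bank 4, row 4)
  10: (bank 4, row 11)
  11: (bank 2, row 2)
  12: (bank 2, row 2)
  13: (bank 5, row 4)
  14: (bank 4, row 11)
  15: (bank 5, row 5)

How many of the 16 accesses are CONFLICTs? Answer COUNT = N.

0: bank 2 row 2 — prev None → EMPTY
1: bank 4 row 0 — prev None → EMPTY
2: bank 1 row 3 — prev 7 → CONFLICT
3: bank 2 row 9 — prev 2 → CONFLICT
4: bank 4 row 0 — prev 0 → HIT
5: bank 2 row 9 — prev 9 → HIT
6: bank 3 row 13 — prev 13 → HIT
7: bank 4 row 0 — prev 0 → HIT
8: bank 4 row 4 — prev 0 → CONFLICT
9: bank 4 row 4 — prev 4 → HIT
10: bank 4 row 11 — prev 4 → CONFLICT
11: bank 2 row 2 — prev 9 → CONFLICT
12: bank 2 row 2 — prev 2 → HIT
13: bank 5 row 4 — prev None → EMPTY
14: bank 4 row 11 — prev 11 → HIT
15: bank 5 row 5 — prev 4 → CONFLICT

COUNT = 6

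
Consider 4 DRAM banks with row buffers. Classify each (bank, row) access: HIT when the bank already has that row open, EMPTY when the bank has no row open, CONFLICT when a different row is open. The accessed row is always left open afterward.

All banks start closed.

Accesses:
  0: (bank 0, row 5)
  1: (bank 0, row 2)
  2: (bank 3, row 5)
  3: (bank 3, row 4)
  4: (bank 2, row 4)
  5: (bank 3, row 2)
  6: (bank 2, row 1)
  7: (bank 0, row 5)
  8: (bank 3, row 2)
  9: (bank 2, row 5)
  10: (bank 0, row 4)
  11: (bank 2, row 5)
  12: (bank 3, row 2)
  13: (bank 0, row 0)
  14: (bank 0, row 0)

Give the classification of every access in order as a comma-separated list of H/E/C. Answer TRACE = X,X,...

TRACE = E,C,E,C,E,C,C,C,H,C,C,H,H,C,H

0: bank 0 row 5 — prev None → EMPTY
1: bank 0 row 2 — prev 5 → CONFLICT
2: bank 3 row 5 — prev None → EMPTY
3: bank 3 row 4 — prev 5 → CONFLICT
4: bank 2 row 4 — prev None → EMPTY
5: bank 3 row 2 — prev 4 → CONFLICT
6: bank 2 row 1 — prev 4 → CONFLICT
7: bank 0 row 5 — prev 2 → CONFLICT
8: bank 3 row 2 — prev 2 → HIT
9: bank 2 row 5 — prev 1 → CONFLICT
10: bank 0 row 4 — prev 5 → CONFLICT
11: bank 2 row 5 — prev 5 → HIT
12: bank 3 row 2 — prev 2 → HIT
13: bank 0 row 0 — prev 4 → CONFLICT
14: bank 0 row 0 — prev 0 → HIT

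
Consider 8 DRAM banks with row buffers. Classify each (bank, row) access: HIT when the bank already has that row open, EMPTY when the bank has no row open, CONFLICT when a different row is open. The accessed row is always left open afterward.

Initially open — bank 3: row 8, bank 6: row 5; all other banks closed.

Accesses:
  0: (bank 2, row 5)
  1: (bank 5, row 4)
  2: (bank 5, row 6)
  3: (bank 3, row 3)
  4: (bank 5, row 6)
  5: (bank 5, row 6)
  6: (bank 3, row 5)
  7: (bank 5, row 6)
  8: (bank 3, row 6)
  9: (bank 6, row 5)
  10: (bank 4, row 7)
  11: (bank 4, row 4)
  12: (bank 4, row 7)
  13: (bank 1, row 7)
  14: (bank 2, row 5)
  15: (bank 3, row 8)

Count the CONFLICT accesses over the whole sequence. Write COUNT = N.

0: bank 2 row 5 — prev None → EMPTY
1: bank 5 row 4 — prev None → EMPTY
2: bank 5 row 6 — prev 4 → CONFLICT
3: bank 3 row 3 — prev 8 → CONFLICT
4: bank 5 row 6 — prev 6 → HIT
5: bank 5 row 6 — prev 6 → HIT
6: bank 3 row 5 — prev 3 → CONFLICT
7: bank 5 row 6 — prev 6 → HIT
8: bank 3 row 6 — prev 5 → CONFLICT
9: bank 6 row 5 — prev 5 → HIT
10: bank 4 row 7 — prev None → EMPTY
11: bank 4 row 4 — prev 7 → CONFLICT
12: bank 4 row 7 — prev 4 → CONFLICT
13: bank 1 row 7 — prev None → EMPTY
14: bank 2 row 5 — prev 5 → HIT
15: bank 3 row 8 — prev 6 → CONFLICT

COUNT = 7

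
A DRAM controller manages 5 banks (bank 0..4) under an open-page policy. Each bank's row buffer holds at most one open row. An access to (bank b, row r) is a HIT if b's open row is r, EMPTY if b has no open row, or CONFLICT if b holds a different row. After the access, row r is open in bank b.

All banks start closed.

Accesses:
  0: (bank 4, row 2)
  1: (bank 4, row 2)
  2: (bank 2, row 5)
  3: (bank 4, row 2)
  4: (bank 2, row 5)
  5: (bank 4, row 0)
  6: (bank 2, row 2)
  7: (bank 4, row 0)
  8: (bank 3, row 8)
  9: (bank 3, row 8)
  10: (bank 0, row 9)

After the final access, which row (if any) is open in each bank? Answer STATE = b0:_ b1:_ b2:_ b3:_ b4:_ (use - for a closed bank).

STATE = b0:9 b1:- b2:2 b3:8 b4:0

0: bank 4 row 2 — prev None → EMPTY
1: bank 4 row 2 — prev 2 → HIT
2: bank 2 row 5 — prev None → EMPTY
3: bank 4 row 2 — prev 2 → HIT
4: bank 2 row 5 — prev 5 → HIT
5: bank 4 row 0 — prev 2 → CONFLICT
6: bank 2 row 2 — prev 5 → CONFLICT
7: bank 4 row 0 — prev 0 → HIT
8: bank 3 row 8 — prev None → EMPTY
9: bank 3 row 8 — prev 8 → HIT
10: bank 0 row 9 — prev None → EMPTY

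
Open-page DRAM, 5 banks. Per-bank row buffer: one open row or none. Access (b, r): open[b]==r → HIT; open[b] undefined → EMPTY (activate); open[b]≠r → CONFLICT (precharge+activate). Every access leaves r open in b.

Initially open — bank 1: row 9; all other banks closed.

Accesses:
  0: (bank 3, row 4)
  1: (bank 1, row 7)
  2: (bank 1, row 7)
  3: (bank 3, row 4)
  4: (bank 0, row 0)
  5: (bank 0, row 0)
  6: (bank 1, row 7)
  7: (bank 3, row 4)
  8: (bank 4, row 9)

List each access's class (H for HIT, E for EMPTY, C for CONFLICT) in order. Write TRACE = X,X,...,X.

TRACE = E,C,H,H,E,H,H,H,E

0: bank 3 row 4 — prev None → EMPTY
1: bank 1 row 7 — prev 9 → CONFLICT
2: bank 1 row 7 — prev 7 → HIT
3: bank 3 row 4 — prev 4 → HIT
4: bank 0 row 0 — prev None → EMPTY
5: bank 0 row 0 — prev 0 → HIT
6: bank 1 row 7 — prev 7 → HIT
7: bank 3 row 4 — prev 4 → HIT
8: bank 4 row 9 — prev None → EMPTY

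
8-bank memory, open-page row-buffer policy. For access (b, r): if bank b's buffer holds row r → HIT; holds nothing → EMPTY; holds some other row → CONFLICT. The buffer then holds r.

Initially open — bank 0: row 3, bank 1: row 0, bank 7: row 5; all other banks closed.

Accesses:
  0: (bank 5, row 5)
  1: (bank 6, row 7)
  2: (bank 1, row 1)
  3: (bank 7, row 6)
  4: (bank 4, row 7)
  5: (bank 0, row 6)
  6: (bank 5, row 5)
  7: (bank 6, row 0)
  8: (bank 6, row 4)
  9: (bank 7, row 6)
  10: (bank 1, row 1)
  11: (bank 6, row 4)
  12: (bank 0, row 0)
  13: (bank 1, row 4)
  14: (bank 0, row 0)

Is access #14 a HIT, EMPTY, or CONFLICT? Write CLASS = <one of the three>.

0: bank 5 row 5 — prev None → EMPTY
1: bank 6 row 7 — prev None → EMPTY
2: bank 1 row 1 — prev 0 → CONFLICT
3: bank 7 row 6 — prev 5 → CONFLICT
4: bank 4 row 7 — prev None → EMPTY
5: bank 0 row 6 — prev 3 → CONFLICT
6: bank 5 row 5 — prev 5 → HIT
7: bank 6 row 0 — prev 7 → CONFLICT
8: bank 6 row 4 — prev 0 → CONFLICT
9: bank 7 row 6 — prev 6 → HIT
10: bank 1 row 1 — prev 1 → HIT
11: bank 6 row 4 — prev 4 → HIT
12: bank 0 row 0 — prev 6 → CONFLICT
13: bank 1 row 4 — prev 1 → CONFLICT
14: bank 0 row 0 — prev 0 → HIT

CLASS = HIT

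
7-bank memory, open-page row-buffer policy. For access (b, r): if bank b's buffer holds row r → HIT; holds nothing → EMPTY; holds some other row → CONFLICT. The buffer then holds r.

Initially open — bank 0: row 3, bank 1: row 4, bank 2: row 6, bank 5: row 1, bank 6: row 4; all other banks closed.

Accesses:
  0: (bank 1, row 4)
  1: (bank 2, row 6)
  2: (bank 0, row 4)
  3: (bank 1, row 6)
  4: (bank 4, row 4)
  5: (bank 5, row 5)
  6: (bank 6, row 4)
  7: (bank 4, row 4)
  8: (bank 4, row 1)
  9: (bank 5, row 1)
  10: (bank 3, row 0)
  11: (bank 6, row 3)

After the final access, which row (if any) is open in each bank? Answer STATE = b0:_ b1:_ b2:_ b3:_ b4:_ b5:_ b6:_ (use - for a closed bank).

step 0: bank1 4->4 [HIT]
step 1: bank2 6->6 [HIT]
step 2: bank0 3->4 [CONFLICT]
step 3: bank1 4->6 [CONFLICT]
step 4: bank4 None->4 [EMPTY]
step 5: bank5 1->5 [CONFLICT]
step 6: bank6 4->4 [HIT]
step 7: bank4 4->4 [HIT]
step 8: bank4 4->1 [CONFLICT]
step 9: bank5 5->1 [CONFLICT]
step 10: bank3 None->0 [EMPTY]
step 11: bank6 4->3 [CONFLICT]

STATE = b0:4 b1:6 b2:6 b3:0 b4:1 b5:1 b6:3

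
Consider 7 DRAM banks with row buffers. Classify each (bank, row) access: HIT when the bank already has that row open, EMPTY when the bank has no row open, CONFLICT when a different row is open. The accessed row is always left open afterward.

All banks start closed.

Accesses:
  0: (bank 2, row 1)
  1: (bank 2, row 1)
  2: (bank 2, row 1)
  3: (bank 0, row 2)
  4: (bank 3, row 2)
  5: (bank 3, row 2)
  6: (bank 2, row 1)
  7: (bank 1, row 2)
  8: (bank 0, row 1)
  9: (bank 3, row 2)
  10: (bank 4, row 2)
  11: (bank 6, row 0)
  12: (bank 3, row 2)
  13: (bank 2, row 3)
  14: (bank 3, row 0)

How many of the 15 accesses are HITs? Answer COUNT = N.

  [0] b2 r1: no row ⇒ E
  [1] b2 r1: had r1 ⇒ H
  [2] b2 r1: had r1 ⇒ H
  [3] b0 r2: no row ⇒ E
  [4] b3 r2: no row ⇒ E
  [5] b3 r2: had r2 ⇒ H
  [6] b2 r1: had r1 ⇒ H
  [7] b1 r2: no row ⇒ E
  [8] b0 r1: had r2 ⇒ C
  [9] b3 r2: had r2 ⇒ H
  [10] b4 r2: no row ⇒ E
  [11] b6 r0: no row ⇒ E
  [12] b3 r2: had r2 ⇒ H
  [13] b2 r3: had r1 ⇒ C
  [14] b3 r0: had r2 ⇒ C

COUNT = 6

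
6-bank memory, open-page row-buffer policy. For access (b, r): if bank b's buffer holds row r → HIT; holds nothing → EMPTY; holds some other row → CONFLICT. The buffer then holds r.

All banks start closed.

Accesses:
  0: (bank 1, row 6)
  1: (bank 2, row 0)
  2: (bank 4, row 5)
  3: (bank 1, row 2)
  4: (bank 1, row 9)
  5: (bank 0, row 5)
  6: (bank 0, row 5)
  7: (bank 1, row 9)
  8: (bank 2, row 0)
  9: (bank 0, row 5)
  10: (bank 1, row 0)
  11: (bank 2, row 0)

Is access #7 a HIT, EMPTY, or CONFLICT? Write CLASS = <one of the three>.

0: bank 1 row 6 — prev None → EMPTY
1: bank 2 row 0 — prev None → EMPTY
2: bank 4 row 5 — prev None → EMPTY
3: bank 1 row 2 — prev 6 → CONFLICT
4: bank 1 row 9 — prev 2 → CONFLICT
5: bank 0 row 5 — prev None → EMPTY
6: bank 0 row 5 — prev 5 → HIT
7: bank 1 row 9 — prev 9 → HIT
8: bank 2 row 0 — prev 0 → HIT
9: bank 0 row 5 — prev 5 → HIT
10: bank 1 row 0 — prev 9 → CONFLICT
11: bank 2 row 0 — prev 0 → HIT

CLASS = HIT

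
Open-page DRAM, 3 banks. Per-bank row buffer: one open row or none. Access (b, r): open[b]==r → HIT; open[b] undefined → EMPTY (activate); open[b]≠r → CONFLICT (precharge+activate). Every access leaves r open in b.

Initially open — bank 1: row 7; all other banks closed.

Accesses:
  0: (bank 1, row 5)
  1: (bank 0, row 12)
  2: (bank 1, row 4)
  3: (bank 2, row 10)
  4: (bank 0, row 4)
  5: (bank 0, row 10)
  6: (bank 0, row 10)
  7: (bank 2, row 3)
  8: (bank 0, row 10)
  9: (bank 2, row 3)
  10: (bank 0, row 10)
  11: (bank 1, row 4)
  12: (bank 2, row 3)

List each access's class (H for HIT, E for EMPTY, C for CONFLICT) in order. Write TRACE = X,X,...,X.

step 0: bank1 7->5 [CONFLICT]
step 1: bank0 None->12 [EMPTY]
step 2: bank1 5->4 [CONFLICT]
step 3: bank2 None->10 [EMPTY]
step 4: bank0 12->4 [CONFLICT]
step 5: bank0 4->10 [CONFLICT]
step 6: bank0 10->10 [HIT]
step 7: bank2 10->3 [CONFLICT]
step 8: bank0 10->10 [HIT]
step 9: bank2 3->3 [HIT]
step 10: bank0 10->10 [HIT]
step 11: bank1 4->4 [HIT]
step 12: bank2 3->3 [HIT]

TRACE = C,E,C,E,C,C,H,C,H,H,H,H,H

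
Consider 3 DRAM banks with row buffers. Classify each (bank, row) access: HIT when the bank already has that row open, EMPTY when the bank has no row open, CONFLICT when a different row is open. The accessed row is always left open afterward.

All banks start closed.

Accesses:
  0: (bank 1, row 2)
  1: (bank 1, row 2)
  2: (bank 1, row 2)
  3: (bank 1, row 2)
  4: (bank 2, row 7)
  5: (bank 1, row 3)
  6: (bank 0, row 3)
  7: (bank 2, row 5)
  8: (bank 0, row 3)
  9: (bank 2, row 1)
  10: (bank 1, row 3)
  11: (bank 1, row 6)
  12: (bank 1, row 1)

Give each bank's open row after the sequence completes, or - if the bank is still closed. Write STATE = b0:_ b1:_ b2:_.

#0 (1,2) E
#1 (1,2) H  (was 2)
#2 (1,2) H  (was 2)
#3 (1,2) H  (was 2)
#4 (2,7) E
#5 (1,3) C  (was 2)
#6 (0,3) E
#7 (2,5) C  (was 7)
#8 (0,3) H  (was 3)
#9 (2,1) C  (was 5)
#10 (1,3) H  (was 3)
#11 (1,6) C  (was 3)
#12 (1,1) C  (was 6)

STATE = b0:3 b1:1 b2:1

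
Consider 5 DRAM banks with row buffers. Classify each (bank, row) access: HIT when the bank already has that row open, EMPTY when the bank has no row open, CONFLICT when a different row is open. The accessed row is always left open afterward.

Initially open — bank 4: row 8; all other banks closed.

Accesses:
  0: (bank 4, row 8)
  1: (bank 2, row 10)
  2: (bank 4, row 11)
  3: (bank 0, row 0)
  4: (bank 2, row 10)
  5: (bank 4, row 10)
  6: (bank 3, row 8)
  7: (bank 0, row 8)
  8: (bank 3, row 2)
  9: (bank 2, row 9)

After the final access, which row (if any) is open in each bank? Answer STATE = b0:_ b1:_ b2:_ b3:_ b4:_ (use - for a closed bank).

  [0] b4 r8: had r8 ⇒ H
  [1] b2 r10: no row ⇒ E
  [2] b4 r11: had r8 ⇒ C
  [3] b0 r0: no row ⇒ E
  [4] b2 r10: had r10 ⇒ H
  [5] b4 r10: had r11 ⇒ C
  [6] b3 r8: no row ⇒ E
  [7] b0 r8: had r0 ⇒ C
  [8] b3 r2: had r8 ⇒ C
  [9] b2 r9: had r10 ⇒ C

STATE = b0:8 b1:- b2:9 b3:2 b4:10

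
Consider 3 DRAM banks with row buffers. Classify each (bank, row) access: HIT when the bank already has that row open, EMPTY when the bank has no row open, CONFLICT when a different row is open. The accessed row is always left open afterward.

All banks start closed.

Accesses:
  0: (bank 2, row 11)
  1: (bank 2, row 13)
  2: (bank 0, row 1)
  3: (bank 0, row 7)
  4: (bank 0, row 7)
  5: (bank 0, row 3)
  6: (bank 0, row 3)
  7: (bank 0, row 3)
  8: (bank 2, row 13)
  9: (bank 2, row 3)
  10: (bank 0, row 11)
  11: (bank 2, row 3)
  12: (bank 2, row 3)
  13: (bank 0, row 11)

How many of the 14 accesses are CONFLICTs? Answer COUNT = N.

  [0] b2 r11: no row ⇒ E
  [1] b2 r13: had r11 ⇒ C
  [2] b0 r1: no row ⇒ E
  [3] b0 r7: had r1 ⇒ C
  [4] b0 r7: had r7 ⇒ H
  [5] b0 r3: had r7 ⇒ C
  [6] b0 r3: had r3 ⇒ H
  [7] b0 r3: had r3 ⇒ H
  [8] b2 r13: had r13 ⇒ H
  [9] b2 r3: had r13 ⇒ C
  [10] b0 r11: had r3 ⇒ C
  [11] b2 r3: had r3 ⇒ H
  [12] b2 r3: had r3 ⇒ H
  [13] b0 r11: had r11 ⇒ H

COUNT = 5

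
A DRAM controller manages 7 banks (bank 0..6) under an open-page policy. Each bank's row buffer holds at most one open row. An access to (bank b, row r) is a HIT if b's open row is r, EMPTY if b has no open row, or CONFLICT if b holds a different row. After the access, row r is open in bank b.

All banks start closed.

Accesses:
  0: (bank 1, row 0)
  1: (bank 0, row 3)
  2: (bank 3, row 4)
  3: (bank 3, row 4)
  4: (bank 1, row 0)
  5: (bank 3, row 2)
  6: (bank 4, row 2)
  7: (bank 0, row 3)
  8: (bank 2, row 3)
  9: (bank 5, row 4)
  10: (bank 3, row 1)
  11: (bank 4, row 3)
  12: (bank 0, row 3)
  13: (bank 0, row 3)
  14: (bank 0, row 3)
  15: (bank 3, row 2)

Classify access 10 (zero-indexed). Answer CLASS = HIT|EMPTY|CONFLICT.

#0 (1,0) E
#1 (0,3) E
#2 (3,4) E
#3 (3,4) H  (was 4)
#4 (1,0) H  (was 0)
#5 (3,2) C  (was 4)
#6 (4,2) E
#7 (0,3) H  (was 3)
#8 (2,3) E
#9 (5,4) E
#10 (3,1) C  (was 2)
#11 (4,3) C  (was 2)
#12 (0,3) H  (was 3)
#13 (0,3) H  (was 3)
#14 (0,3) H  (was 3)
#15 (3,2) C  (was 1)

CLASS = CONFLICT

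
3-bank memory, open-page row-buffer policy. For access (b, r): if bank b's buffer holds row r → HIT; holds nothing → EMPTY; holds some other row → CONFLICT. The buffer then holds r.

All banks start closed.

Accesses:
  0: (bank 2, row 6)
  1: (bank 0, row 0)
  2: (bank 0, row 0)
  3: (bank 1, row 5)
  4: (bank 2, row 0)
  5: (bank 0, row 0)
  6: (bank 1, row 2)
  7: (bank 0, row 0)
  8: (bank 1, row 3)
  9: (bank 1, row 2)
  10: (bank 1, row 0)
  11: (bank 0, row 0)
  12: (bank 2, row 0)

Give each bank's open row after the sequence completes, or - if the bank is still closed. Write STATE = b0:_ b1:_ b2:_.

STATE = b0:0 b1:0 b2:0

0: bank 2 row 6 — prev None → EMPTY
1: bank 0 row 0 — prev None → EMPTY
2: bank 0 row 0 — prev 0 → HIT
3: bank 1 row 5 — prev None → EMPTY
4: bank 2 row 0 — prev 6 → CONFLICT
5: bank 0 row 0 — prev 0 → HIT
6: bank 1 row 2 — prev 5 → CONFLICT
7: bank 0 row 0 — prev 0 → HIT
8: bank 1 row 3 — prev 2 → CONFLICT
9: bank 1 row 2 — prev 3 → CONFLICT
10: bank 1 row 0 — prev 2 → CONFLICT
11: bank 0 row 0 — prev 0 → HIT
12: bank 2 row 0 — prev 0 → HIT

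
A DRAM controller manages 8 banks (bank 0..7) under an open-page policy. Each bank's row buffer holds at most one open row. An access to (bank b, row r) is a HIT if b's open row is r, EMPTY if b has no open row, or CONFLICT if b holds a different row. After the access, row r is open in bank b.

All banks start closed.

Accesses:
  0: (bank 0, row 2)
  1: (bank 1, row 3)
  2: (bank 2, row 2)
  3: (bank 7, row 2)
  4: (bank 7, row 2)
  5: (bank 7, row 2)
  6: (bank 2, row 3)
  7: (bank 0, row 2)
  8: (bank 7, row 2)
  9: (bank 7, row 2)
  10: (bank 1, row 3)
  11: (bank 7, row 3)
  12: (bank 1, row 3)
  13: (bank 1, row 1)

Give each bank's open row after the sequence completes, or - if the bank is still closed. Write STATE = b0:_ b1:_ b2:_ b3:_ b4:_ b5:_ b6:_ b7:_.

STATE = b0:2 b1:1 b2:3 b3:- b4:- b5:- b6:- b7:3

  [0] b0 r2: no row ⇒ E
  [1] b1 r3: no row ⇒ E
  [2] b2 r2: no row ⇒ E
  [3] b7 r2: no row ⇒ E
  [4] b7 r2: had r2 ⇒ H
  [5] b7 r2: had r2 ⇒ H
  [6] b2 r3: had r2 ⇒ C
  [7] b0 r2: had r2 ⇒ H
  [8] b7 r2: had r2 ⇒ H
  [9] b7 r2: had r2 ⇒ H
  [10] b1 r3: had r3 ⇒ H
  [11] b7 r3: had r2 ⇒ C
  [12] b1 r3: had r3 ⇒ H
  [13] b1 r1: had r3 ⇒ C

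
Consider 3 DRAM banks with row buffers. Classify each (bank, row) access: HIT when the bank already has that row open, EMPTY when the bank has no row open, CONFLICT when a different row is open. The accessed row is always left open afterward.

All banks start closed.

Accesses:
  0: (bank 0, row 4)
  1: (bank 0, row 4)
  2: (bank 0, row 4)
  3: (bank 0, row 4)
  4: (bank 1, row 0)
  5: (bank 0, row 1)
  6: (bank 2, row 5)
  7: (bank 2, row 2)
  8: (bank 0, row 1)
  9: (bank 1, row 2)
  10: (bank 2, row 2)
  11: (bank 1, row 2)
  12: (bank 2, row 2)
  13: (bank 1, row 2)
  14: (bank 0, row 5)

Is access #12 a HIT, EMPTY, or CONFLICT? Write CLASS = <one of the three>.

#0 (0,4) E
#1 (0,4) H  (was 4)
#2 (0,4) H  (was 4)
#3 (0,4) H  (was 4)
#4 (1,0) E
#5 (0,1) C  (was 4)
#6 (2,5) E
#7 (2,2) C  (was 5)
#8 (0,1) H  (was 1)
#9 (1,2) C  (was 0)
#10 (2,2) H  (was 2)
#11 (1,2) H  (was 2)
#12 (2,2) H  (was 2)
#13 (1,2) H  (was 2)
#14 (0,5) C  (was 1)

CLASS = HIT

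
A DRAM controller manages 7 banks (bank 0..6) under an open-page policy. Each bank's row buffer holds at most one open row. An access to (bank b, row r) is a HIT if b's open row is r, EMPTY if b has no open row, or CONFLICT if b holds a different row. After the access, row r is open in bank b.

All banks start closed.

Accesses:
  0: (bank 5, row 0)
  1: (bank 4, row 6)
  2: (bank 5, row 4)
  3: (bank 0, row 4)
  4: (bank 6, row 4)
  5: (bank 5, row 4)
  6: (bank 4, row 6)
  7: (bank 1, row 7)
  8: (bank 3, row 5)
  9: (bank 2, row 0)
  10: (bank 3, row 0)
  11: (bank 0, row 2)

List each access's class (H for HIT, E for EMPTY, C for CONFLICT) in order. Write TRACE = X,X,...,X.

0: bank 5 row 0 — prev None → EMPTY
1: bank 4 row 6 — prev None → EMPTY
2: bank 5 row 4 — prev 0 → CONFLICT
3: bank 0 row 4 — prev None → EMPTY
4: bank 6 row 4 — prev None → EMPTY
5: bank 5 row 4 — prev 4 → HIT
6: bank 4 row 6 — prev 6 → HIT
7: bank 1 row 7 — prev None → EMPTY
8: bank 3 row 5 — prev None → EMPTY
9: bank 2 row 0 — prev None → EMPTY
10: bank 3 row 0 — prev 5 → CONFLICT
11: bank 0 row 2 — prev 4 → CONFLICT

TRACE = E,E,C,E,E,H,H,E,E,E,C,C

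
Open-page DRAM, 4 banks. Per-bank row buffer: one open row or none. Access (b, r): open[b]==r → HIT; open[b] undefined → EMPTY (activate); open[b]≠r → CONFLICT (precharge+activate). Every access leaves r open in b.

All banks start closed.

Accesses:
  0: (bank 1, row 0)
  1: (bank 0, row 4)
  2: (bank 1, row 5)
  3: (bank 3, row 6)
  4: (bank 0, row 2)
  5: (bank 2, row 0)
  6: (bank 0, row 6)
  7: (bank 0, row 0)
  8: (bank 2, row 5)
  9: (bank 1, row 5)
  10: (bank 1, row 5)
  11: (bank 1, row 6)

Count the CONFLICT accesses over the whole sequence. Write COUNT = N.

COUNT = 6

#0 (1,0) E
#1 (0,4) E
#2 (1,5) C  (was 0)
#3 (3,6) E
#4 (0,2) C  (was 4)
#5 (2,0) E
#6 (0,6) C  (was 2)
#7 (0,0) C  (was 6)
#8 (2,5) C  (was 0)
#9 (1,5) H  (was 5)
#10 (1,5) H  (was 5)
#11 (1,6) C  (was 5)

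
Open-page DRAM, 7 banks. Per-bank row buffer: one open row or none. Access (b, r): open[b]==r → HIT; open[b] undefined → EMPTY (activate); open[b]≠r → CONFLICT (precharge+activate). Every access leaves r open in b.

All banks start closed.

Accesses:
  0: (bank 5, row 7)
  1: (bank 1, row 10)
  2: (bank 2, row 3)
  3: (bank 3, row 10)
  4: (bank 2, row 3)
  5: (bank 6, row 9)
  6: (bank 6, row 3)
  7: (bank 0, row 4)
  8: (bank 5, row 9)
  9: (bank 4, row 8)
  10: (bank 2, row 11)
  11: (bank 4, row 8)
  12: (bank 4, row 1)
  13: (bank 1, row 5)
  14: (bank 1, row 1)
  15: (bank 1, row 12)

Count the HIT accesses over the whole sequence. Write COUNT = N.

step 0: bank5 None->7 [EMPTY]
step 1: bank1 None->10 [EMPTY]
step 2: bank2 None->3 [EMPTY]
step 3: bank3 None->10 [EMPTY]
step 4: bank2 3->3 [HIT]
step 5: bank6 None->9 [EMPTY]
step 6: bank6 9->3 [CONFLICT]
step 7: bank0 None->4 [EMPTY]
step 8: bank5 7->9 [CONFLICT]
step 9: bank4 None->8 [EMPTY]
step 10: bank2 3->11 [CONFLICT]
step 11: bank4 8->8 [HIT]
step 12: bank4 8->1 [CONFLICT]
step 13: bank1 10->5 [CONFLICT]
step 14: bank1 5->1 [CONFLICT]
step 15: bank1 1->12 [CONFLICT]

COUNT = 2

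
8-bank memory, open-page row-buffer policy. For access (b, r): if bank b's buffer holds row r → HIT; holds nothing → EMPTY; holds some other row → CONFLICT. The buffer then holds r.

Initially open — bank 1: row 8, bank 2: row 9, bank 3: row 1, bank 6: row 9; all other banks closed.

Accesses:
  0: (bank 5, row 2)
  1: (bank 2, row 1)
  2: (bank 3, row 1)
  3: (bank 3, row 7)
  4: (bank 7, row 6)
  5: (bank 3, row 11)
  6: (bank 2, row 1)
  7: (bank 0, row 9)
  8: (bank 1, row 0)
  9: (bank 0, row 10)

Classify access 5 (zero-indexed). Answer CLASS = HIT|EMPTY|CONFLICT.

#0 (5,2) E
#1 (2,1) C  (was 9)
#2 (3,1) H  (was 1)
#3 (3,7) C  (was 1)
#4 (7,6) E
#5 (3,11) C  (was 7)
#6 (2,1) H  (was 1)
#7 (0,9) E
#8 (1,0) C  (was 8)
#9 (0,10) C  (was 9)

CLASS = CONFLICT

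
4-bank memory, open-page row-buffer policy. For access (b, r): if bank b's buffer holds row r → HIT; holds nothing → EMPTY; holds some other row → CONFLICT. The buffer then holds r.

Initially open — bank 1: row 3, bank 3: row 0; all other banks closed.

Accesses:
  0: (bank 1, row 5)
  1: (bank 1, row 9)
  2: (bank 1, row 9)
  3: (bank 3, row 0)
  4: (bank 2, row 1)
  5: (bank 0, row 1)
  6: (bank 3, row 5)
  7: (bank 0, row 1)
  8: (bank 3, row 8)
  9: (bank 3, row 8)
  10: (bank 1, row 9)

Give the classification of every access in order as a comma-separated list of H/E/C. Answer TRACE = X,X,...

TRACE = C,C,H,H,E,E,C,H,C,H,H

0: bank 1 row 5 — prev 3 → CONFLICT
1: bank 1 row 9 — prev 5 → CONFLICT
2: bank 1 row 9 — prev 9 → HIT
3: bank 3 row 0 — prev 0 → HIT
4: bank 2 row 1 — prev None → EMPTY
5: bank 0 row 1 — prev None → EMPTY
6: bank 3 row 5 — prev 0 → CONFLICT
7: bank 0 row 1 — prev 1 → HIT
8: bank 3 row 8 — prev 5 → CONFLICT
9: bank 3 row 8 — prev 8 → HIT
10: bank 1 row 9 — prev 9 → HIT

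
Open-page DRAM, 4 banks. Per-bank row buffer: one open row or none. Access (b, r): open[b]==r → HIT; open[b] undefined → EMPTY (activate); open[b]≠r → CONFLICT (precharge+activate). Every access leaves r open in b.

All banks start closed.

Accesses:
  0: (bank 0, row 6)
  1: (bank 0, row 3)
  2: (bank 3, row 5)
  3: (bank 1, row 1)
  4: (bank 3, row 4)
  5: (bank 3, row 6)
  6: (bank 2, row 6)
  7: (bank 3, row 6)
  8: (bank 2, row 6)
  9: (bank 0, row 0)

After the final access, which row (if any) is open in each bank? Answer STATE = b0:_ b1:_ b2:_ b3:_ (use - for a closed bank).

STATE = b0:0 b1:1 b2:6 b3:6

#0 (0,6) E
#1 (0,3) C  (was 6)
#2 (3,5) E
#3 (1,1) E
#4 (3,4) C  (was 5)
#5 (3,6) C  (was 4)
#6 (2,6) E
#7 (3,6) H  (was 6)
#8 (2,6) H  (was 6)
#9 (0,0) C  (was 3)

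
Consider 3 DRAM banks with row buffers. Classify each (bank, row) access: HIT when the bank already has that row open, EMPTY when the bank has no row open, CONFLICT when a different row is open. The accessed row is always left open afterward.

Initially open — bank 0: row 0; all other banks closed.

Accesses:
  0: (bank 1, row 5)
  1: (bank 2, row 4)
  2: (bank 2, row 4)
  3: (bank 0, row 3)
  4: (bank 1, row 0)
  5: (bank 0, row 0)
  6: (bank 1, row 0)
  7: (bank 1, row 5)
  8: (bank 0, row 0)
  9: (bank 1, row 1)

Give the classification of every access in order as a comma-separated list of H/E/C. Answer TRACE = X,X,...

step 0: bank1 None->5 [EMPTY]
step 1: bank2 None->4 [EMPTY]
step 2: bank2 4->4 [HIT]
step 3: bank0 0->3 [CONFLICT]
step 4: bank1 5->0 [CONFLICT]
step 5: bank0 3->0 [CONFLICT]
step 6: bank1 0->0 [HIT]
step 7: bank1 0->5 [CONFLICT]
step 8: bank0 0->0 [HIT]
step 9: bank1 5->1 [CONFLICT]

TRACE = E,E,H,C,C,C,H,C,H,C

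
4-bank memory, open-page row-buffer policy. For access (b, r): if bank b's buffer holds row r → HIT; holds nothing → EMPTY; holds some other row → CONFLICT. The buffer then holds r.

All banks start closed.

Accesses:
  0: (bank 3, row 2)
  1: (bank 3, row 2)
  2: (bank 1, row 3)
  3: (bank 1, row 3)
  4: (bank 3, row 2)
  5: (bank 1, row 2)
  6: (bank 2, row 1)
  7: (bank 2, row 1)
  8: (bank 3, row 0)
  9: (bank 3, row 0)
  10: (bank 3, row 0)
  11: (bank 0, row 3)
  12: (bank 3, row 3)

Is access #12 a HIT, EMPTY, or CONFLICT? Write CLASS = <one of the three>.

CLASS = CONFLICT

  [0] b3 r2: no row ⇒ E
  [1] b3 r2: had r2 ⇒ H
  [2] b1 r3: no row ⇒ E
  [3] b1 r3: had r3 ⇒ H
  [4] b3 r2: had r2 ⇒ H
  [5] b1 r2: had r3 ⇒ C
  [6] b2 r1: no row ⇒ E
  [7] b2 r1: had r1 ⇒ H
  [8] b3 r0: had r2 ⇒ C
  [9] b3 r0: had r0 ⇒ H
  [10] b3 r0: had r0 ⇒ H
  [11] b0 r3: no row ⇒ E
  [12] b3 r3: had r0 ⇒ C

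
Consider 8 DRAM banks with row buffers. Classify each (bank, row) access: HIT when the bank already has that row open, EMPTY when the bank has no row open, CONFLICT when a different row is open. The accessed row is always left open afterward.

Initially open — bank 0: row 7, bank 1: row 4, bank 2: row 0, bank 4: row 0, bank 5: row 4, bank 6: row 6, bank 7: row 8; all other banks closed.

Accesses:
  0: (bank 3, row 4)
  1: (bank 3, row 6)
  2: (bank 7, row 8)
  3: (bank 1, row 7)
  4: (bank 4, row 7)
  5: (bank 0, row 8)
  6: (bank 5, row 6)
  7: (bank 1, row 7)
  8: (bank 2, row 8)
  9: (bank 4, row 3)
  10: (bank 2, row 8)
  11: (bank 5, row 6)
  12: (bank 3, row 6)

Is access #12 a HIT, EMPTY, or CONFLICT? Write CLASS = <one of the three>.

0: bank 3 row 4 — prev None → EMPTY
1: bank 3 row 6 — prev 4 → CONFLICT
2: bank 7 row 8 — prev 8 → HIT
3: bank 1 row 7 — prev 4 → CONFLICT
4: bank 4 row 7 — prev 0 → CONFLICT
5: bank 0 row 8 — prev 7 → CONFLICT
6: bank 5 row 6 — prev 4 → CONFLICT
7: bank 1 row 7 — prev 7 → HIT
8: bank 2 row 8 — prev 0 → CONFLICT
9: bank 4 row 3 — prev 7 → CONFLICT
10: bank 2 row 8 — prev 8 → HIT
11: bank 5 row 6 — prev 6 → HIT
12: bank 3 row 6 — prev 6 → HIT

CLASS = HIT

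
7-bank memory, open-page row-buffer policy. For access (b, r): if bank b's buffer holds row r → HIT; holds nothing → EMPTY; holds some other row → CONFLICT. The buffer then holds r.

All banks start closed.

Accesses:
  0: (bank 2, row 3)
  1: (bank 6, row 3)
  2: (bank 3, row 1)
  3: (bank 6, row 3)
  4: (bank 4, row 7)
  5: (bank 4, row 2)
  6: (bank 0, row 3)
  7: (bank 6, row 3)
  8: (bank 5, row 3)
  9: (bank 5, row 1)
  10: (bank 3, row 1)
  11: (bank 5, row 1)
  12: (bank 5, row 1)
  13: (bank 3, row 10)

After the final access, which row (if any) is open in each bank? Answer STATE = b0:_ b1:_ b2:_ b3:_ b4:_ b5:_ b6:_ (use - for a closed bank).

0: bank 2 row 3 — prev None → EMPTY
1: bank 6 row 3 — prev None → EMPTY
2: bank 3 row 1 — prev None → EMPTY
3: bank 6 row 3 — prev 3 → HIT
4: bank 4 row 7 — prev None → EMPTY
5: bank 4 row 2 — prev 7 → CONFLICT
6: bank 0 row 3 — prev None → EMPTY
7: bank 6 row 3 — prev 3 → HIT
8: bank 5 row 3 — prev None → EMPTY
9: bank 5 row 1 — prev 3 → CONFLICT
10: bank 3 row 1 — prev 1 → HIT
11: bank 5 row 1 — prev 1 → HIT
12: bank 5 row 1 — prev 1 → HIT
13: bank 3 row 10 — prev 1 → CONFLICT

STATE = b0:3 b1:- b2:3 b3:10 b4:2 b5:1 b6:3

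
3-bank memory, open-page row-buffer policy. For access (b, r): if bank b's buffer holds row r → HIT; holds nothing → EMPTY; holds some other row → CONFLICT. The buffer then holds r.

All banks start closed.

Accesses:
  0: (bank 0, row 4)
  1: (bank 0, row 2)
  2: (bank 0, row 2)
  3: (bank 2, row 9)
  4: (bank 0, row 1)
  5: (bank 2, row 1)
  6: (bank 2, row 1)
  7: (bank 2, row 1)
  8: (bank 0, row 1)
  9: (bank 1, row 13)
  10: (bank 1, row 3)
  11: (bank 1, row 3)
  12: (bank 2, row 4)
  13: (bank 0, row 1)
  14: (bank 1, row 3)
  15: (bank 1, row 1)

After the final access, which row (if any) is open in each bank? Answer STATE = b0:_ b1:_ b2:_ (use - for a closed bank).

STATE = b0:1 b1:1 b2:4

  [0] b0 r4: no row ⇒ E
  [1] b0 r2: had r4 ⇒ C
  [2] b0 r2: had r2 ⇒ H
  [3] b2 r9: no row ⇒ E
  [4] b0 r1: had r2 ⇒ C
  [5] b2 r1: had r9 ⇒ C
  [6] b2 r1: had r1 ⇒ H
  [7] b2 r1: had r1 ⇒ H
  [8] b0 r1: had r1 ⇒ H
  [9] b1 r13: no row ⇒ E
  [10] b1 r3: had r13 ⇒ C
  [11] b1 r3: had r3 ⇒ H
  [12] b2 r4: had r1 ⇒ C
  [13] b0 r1: had r1 ⇒ H
  [14] b1 r3: had r3 ⇒ H
  [15] b1 r1: had r3 ⇒ C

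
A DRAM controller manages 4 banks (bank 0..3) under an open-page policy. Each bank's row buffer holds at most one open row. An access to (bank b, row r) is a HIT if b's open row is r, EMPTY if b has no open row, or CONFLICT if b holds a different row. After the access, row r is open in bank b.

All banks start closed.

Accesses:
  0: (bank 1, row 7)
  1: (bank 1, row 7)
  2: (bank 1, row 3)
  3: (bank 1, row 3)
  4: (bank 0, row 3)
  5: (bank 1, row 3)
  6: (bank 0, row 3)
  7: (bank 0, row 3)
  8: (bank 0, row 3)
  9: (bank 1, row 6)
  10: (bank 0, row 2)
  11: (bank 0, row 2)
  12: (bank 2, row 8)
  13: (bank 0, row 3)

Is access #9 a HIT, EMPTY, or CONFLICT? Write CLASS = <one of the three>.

CLASS = CONFLICT

#0 (1,7) E
#1 (1,7) H  (was 7)
#2 (1,3) C  (was 7)
#3 (1,3) H  (was 3)
#4 (0,3) E
#5 (1,3) H  (was 3)
#6 (0,3) H  (was 3)
#7 (0,3) H  (was 3)
#8 (0,3) H  (was 3)
#9 (1,6) C  (was 3)
#10 (0,2) C  (was 3)
#11 (0,2) H  (was 2)
#12 (2,8) E
#13 (0,3) C  (was 2)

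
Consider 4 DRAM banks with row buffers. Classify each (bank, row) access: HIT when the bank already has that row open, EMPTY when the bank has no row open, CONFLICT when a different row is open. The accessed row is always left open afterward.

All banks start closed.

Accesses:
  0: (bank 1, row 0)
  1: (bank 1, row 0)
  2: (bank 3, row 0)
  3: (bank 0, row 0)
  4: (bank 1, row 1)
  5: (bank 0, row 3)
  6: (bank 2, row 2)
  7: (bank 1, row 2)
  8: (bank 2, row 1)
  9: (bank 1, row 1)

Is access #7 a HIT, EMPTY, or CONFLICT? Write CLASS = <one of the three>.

CLASS = CONFLICT

  [0] b1 r0: no row ⇒ E
  [1] b1 r0: had r0 ⇒ H
  [2] b3 r0: no row ⇒ E
  [3] b0 r0: no row ⇒ E
  [4] b1 r1: had r0 ⇒ C
  [5] b0 r3: had r0 ⇒ C
  [6] b2 r2: no row ⇒ E
  [7] b1 r2: had r1 ⇒ C
  [8] b2 r1: had r2 ⇒ C
  [9] b1 r1: had r2 ⇒ C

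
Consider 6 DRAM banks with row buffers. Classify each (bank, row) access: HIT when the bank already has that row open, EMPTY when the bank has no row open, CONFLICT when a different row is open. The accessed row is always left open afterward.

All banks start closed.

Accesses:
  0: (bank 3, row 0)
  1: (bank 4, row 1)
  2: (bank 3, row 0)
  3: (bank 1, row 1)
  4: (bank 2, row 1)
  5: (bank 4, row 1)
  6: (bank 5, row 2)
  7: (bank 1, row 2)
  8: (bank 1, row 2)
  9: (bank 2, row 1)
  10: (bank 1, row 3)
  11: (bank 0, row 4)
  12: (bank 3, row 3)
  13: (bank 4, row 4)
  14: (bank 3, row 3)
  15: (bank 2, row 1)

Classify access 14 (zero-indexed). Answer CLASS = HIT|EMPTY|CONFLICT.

CLASS = HIT

  [0] b3 r0: no row ⇒ E
  [1] b4 r1: no row ⇒ E
  [2] b3 r0: had r0 ⇒ H
  [3] b1 r1: no row ⇒ E
  [4] b2 r1: no row ⇒ E
  [5] b4 r1: had r1 ⇒ H
  [6] b5 r2: no row ⇒ E
  [7] b1 r2: had r1 ⇒ C
  [8] b1 r2: had r2 ⇒ H
  [9] b2 r1: had r1 ⇒ H
  [10] b1 r3: had r2 ⇒ C
  [11] b0 r4: no row ⇒ E
  [12] b3 r3: had r0 ⇒ C
  [13] b4 r4: had r1 ⇒ C
  [14] b3 r3: had r3 ⇒ H
  [15] b2 r1: had r1 ⇒ H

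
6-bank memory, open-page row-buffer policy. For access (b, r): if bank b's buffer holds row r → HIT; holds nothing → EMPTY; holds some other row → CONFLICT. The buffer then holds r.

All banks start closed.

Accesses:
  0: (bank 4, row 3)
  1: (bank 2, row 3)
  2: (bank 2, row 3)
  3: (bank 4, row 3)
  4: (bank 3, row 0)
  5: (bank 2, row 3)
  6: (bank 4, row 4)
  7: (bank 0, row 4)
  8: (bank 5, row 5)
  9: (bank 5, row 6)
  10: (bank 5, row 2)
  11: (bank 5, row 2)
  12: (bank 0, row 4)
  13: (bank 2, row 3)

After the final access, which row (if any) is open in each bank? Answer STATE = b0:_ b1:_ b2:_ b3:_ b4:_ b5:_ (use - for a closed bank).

  [0] b4 r3: no row ⇒ E
  [1] b2 r3: no row ⇒ E
  [2] b2 r3: had r3 ⇒ H
  [3] b4 r3: had r3 ⇒ H
  [4] b3 r0: no row ⇒ E
  [5] b2 r3: had r3 ⇒ H
  [6] b4 r4: had r3 ⇒ C
  [7] b0 r4: no row ⇒ E
  [8] b5 r5: no row ⇒ E
  [9] b5 r6: had r5 ⇒ C
  [10] b5 r2: had r6 ⇒ C
  [11] b5 r2: had r2 ⇒ H
  [12] b0 r4: had r4 ⇒ H
  [13] b2 r3: had r3 ⇒ H

STATE = b0:4 b1:- b2:3 b3:0 b4:4 b5:2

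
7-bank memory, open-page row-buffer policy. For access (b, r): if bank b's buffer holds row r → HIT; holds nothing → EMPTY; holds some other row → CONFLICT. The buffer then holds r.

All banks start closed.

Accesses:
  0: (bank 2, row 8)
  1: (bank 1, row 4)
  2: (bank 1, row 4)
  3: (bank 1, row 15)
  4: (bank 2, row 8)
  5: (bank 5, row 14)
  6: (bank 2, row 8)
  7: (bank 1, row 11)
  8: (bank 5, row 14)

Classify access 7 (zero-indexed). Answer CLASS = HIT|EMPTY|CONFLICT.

CLASS = CONFLICT

#0 (2,8) E
#1 (1,4) E
#2 (1,4) H  (was 4)
#3 (1,15) C  (was 4)
#4 (2,8) H  (was 8)
#5 (5,14) E
#6 (2,8) H  (was 8)
#7 (1,11) C  (was 15)
#8 (5,14) H  (was 14)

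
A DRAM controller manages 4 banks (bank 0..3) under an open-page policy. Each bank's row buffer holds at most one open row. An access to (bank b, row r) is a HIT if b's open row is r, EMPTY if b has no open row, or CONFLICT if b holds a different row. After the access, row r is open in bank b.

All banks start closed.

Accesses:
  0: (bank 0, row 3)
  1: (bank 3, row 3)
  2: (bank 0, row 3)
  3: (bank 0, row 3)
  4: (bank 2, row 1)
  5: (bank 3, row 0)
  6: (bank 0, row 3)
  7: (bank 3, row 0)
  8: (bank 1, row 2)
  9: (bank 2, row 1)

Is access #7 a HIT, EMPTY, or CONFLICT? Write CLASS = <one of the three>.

CLASS = HIT

  [0] b0 r3: no row ⇒ E
  [1] b3 r3: no row ⇒ E
  [2] b0 r3: had r3 ⇒ H
  [3] b0 r3: had r3 ⇒ H
  [4] b2 r1: no row ⇒ E
  [5] b3 r0: had r3 ⇒ C
  [6] b0 r3: had r3 ⇒ H
  [7] b3 r0: had r0 ⇒ H
  [8] b1 r2: no row ⇒ E
  [9] b2 r1: had r1 ⇒ H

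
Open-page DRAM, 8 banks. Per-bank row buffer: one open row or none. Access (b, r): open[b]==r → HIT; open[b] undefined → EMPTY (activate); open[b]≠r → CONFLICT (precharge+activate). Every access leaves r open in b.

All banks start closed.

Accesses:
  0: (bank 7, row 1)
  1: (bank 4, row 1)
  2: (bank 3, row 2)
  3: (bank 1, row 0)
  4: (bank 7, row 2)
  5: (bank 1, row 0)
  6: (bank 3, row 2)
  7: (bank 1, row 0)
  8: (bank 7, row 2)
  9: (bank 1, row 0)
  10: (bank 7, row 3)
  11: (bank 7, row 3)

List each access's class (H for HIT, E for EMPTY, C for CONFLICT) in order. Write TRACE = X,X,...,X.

  [0] b7 r1: no row ⇒ E
  [1] b4 r1: no row ⇒ E
  [2] b3 r2: no row ⇒ E
  [3] b1 r0: no row ⇒ E
  [4] b7 r2: had r1 ⇒ C
  [5] b1 r0: had r0 ⇒ H
  [6] b3 r2: had r2 ⇒ H
  [7] b1 r0: had r0 ⇒ H
  [8] b7 r2: had r2 ⇒ H
  [9] b1 r0: had r0 ⇒ H
  [10] b7 r3: had r2 ⇒ C
  [11] b7 r3: had r3 ⇒ H

TRACE = E,E,E,E,C,H,H,H,H,H,C,H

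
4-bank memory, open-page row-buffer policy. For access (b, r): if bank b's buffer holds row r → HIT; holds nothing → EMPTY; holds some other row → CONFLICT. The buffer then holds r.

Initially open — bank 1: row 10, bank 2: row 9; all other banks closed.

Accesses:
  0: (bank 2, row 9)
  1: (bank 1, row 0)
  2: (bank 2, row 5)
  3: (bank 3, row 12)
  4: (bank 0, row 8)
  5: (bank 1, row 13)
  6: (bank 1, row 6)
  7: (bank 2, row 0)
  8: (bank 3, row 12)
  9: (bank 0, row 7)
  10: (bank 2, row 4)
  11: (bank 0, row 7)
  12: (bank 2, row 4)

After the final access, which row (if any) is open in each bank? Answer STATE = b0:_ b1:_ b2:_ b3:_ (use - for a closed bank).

  [0] b2 r9: had r9 ⇒ H
  [1] b1 r0: had r10 ⇒ C
  [2] b2 r5: had r9 ⇒ C
  [3] b3 r12: no row ⇒ E
  [4] b0 r8: no row ⇒ E
  [5] b1 r13: had r0 ⇒ C
  [6] b1 r6: had r13 ⇒ C
  [7] b2 r0: had r5 ⇒ C
  [8] b3 r12: had r12 ⇒ H
  [9] b0 r7: had r8 ⇒ C
  [10] b2 r4: had r0 ⇒ C
  [11] b0 r7: had r7 ⇒ H
  [12] b2 r4: had r4 ⇒ H

STATE = b0:7 b1:6 b2:4 b3:12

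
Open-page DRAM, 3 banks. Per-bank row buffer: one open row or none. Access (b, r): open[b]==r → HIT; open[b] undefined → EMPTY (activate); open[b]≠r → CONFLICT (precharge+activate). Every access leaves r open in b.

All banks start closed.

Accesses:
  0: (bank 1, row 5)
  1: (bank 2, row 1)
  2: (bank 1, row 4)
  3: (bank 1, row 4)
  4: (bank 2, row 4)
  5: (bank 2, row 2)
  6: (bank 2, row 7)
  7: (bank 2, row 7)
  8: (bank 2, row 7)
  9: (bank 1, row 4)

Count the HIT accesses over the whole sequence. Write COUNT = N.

  [0] b1 r5: no row ⇒ E
  [1] b2 r1: no row ⇒ E
  [2] b1 r4: had r5 ⇒ C
  [3] b1 r4: had r4 ⇒ H
  [4] b2 r4: had r1 ⇒ C
  [5] b2 r2: had r4 ⇒ C
  [6] b2 r7: had r2 ⇒ C
  [7] b2 r7: had r7 ⇒ H
  [8] b2 r7: had r7 ⇒ H
  [9] b1 r4: had r4 ⇒ H

COUNT = 4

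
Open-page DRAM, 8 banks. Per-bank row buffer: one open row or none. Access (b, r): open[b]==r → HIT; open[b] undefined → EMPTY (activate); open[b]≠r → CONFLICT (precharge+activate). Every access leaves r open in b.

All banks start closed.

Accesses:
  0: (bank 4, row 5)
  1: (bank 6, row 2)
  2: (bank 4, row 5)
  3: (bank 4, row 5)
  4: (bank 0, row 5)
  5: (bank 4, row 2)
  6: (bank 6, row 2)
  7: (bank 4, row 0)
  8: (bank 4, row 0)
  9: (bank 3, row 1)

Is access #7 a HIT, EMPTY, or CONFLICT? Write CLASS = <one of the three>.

  [0] b4 r5: no row ⇒ E
  [1] b6 r2: no row ⇒ E
  [2] b4 r5: had r5 ⇒ H
  [3] b4 r5: had r5 ⇒ H
  [4] b0 r5: no row ⇒ E
  [5] b4 r2: had r5 ⇒ C
  [6] b6 r2: had r2 ⇒ H
  [7] b4 r0: had r2 ⇒ C
  [8] b4 r0: had r0 ⇒ H
  [9] b3 r1: no row ⇒ E

CLASS = CONFLICT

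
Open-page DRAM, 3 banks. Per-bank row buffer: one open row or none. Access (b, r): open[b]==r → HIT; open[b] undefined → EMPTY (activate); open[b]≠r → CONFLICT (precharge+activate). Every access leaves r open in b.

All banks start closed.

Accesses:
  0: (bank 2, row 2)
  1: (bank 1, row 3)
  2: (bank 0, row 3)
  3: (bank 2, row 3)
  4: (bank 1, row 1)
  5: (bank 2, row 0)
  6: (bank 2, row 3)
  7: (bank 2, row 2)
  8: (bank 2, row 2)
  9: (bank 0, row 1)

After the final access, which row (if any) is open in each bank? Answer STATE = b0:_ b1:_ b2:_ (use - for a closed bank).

step 0: bank2 None->2 [EMPTY]
step 1: bank1 None->3 [EMPTY]
step 2: bank0 None->3 [EMPTY]
step 3: bank2 2->3 [CONFLICT]
step 4: bank1 3->1 [CONFLICT]
step 5: bank2 3->0 [CONFLICT]
step 6: bank2 0->3 [CONFLICT]
step 7: bank2 3->2 [CONFLICT]
step 8: bank2 2->2 [HIT]
step 9: bank0 3->1 [CONFLICT]

STATE = b0:1 b1:1 b2:2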